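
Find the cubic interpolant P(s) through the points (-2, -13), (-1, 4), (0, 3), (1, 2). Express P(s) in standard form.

P(s) = 3s^3 - 4s + 3

Build the Lagrange basis polynomials:
L_0(s) = (s + 1)s(s - 1) / [-6] = -(1/6)s^3 + (1/6)s
L_1(s) = (s + 2)s(s - 1) / [2] = (1/2)s^3 + (1/2)s^2 - s
L_2(s) = (s + 2)(s + 1)(s - 1) / [-2] = -(1/2)s^3 - s^2 + (1/2)s + 1
L_3(s) = (s + 2)(s + 1)s / [6] = (1/6)s^3 + (1/2)s^2 + (1/3)s
P(s) = (-13)·L_0 + 4·L_1 + 3·L_2 + 2·L_3
  (-13)·L_0(s) = (13/6)s^3 - (13/6)s
  4·L_1(s) = 2s^3 + 2s^2 - 4s
  3·L_2(s) = -(3/2)s^3 - 3s^2 + (3/2)s + 3
  2·L_3(s) = (1/3)s^3 + s^2 + (2/3)s
Adding term by term: 3s^3 - 4s + 3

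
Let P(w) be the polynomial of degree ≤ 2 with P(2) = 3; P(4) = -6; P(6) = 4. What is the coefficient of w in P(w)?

-75/4

L_0(w) = (w - 4)(w - 6) / [8] = (1/8)w^2 - (5/4)w + 3
L_1(w) = (w - 2)(w - 6) / [-4] = -(1/4)w^2 + 2w - 3
L_2(w) = (w - 2)(w - 4) / [8] = (1/8)w^2 - (3/4)w + 1
P(w) = 3·L_0 + (-6)·L_1 + 4·L_2
Only the coefficient of w is needed; take it from each L_i and combine:
3·(-5/4) + (-6)·(2) + 4·(-3/4) = -75/4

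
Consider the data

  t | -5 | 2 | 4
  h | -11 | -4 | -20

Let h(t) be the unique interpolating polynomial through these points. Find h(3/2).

-5/4

L_0(3/2) = (-1/2)·(-5/2)/[(-7)·(-9)] = 5/252
L_1(3/2) = (13/2)·(-5/2)/[(7)·(-2)] = 65/56
L_2(3/2) = (13/2)·(-1/2)/[(9)·(2)] = -13/72
Sum: (-11)·(5/252) + (-4)·(65/56) + (-20)·(-13/72) = -5/4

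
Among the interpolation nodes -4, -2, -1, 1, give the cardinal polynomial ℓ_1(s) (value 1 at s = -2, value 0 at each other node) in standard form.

ℓ_1(s) = (1/6)s^3 + (2/3)s^2 - (1/6)s - 2/3

ℓ_1(s) = (s + 4)(s + 1)(s - 1) / [(2)·(-1)·(-3)]
       = (s^3 + 4s^2 - s - 4) / (6)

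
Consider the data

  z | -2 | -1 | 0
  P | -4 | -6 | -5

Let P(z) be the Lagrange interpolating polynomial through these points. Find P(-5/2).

-15/8

Evaluate each Lagrange basis at z = -5/2:
L_0(-5/2) = (-3/2)·(-5/2)/[(-1)·(-2)] = 15/8
L_1(-5/2) = (-1/2)·(-5/2)/[(1)·(-1)] = -5/4
L_2(-5/2) = (-1/2)·(-3/2)/[(2)·(1)] = 3/8
Sum: (-4)·(15/8) + (-6)·(-5/4) + (-5)·(3/8) = -15/8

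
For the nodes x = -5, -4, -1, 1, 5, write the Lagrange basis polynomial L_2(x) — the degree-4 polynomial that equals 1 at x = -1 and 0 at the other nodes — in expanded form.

L_2(x) = (1/144)x^4 + (1/48)x^3 - (29/144)x^2 - (25/48)x + 25/36

L_2(x) = (x + 5)(x + 4)(x - 1)(x - 5) / [(4)·(3)·(-2)·(-6)]
       = (x^4 + 3x^3 - 29x^2 - 75x + 100) / (144)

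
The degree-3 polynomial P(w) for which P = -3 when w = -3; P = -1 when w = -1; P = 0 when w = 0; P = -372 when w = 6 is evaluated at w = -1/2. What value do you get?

1/8

Evaluate each Lagrange basis at w = -1/2:
L_0(-1/2) = (1/2)·(-1/2)·(-13/2)/[(-2)·(-3)·(-9)] = -13/432
L_1(-1/2) = (5/2)·(-1/2)·(-13/2)/[(2)·(-1)·(-7)] = 65/112
L_2(-1/2) = (5/2)·(1/2)·(-13/2)/[(3)·(1)·(-6)] = 65/144
L_3(-1/2) = (5/2)·(1/2)·(-1/2)/[(9)·(7)·(6)] = -5/3024
Sum: (-3)·(-13/432) + (-1)·(65/112) + 0 + (-372)·(-5/3024) = 1/8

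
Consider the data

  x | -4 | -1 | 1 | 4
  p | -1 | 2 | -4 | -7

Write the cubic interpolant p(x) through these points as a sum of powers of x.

p(x) = (3/20)x^3 - (1/5)x^2 - (63/20)x - 4/5

L_0(x) = (x + 1)(x - 1)(x - 4) / [-120] = -(1/120)x^3 + (1/30)x^2 + (1/120)x - 1/30
L_1(x) = (x + 4)(x - 1)(x - 4) / [30] = (1/30)x^3 - (1/30)x^2 - (8/15)x + 8/15
L_2(x) = (x + 4)(x + 1)(x - 4) / [-30] = -(1/30)x^3 - (1/30)x^2 + (8/15)x + 8/15
L_3(x) = (x + 4)(x + 1)(x - 1) / [120] = (1/120)x^3 + (1/30)x^2 - (1/120)x - 1/30
p(x) = (-1)·L_0 + 2·L_1 + (-4)·L_2 + (-7)·L_3
  (-1)·L_0(x) = (1/120)x^3 - (1/30)x^2 - (1/120)x + 1/30
  2·L_1(x) = (1/15)x^3 - (1/15)x^2 - (16/15)x + 16/15
  (-4)·L_2(x) = (2/15)x^3 + (2/15)x^2 - (32/15)x - 32/15
  (-7)·L_3(x) = -(7/120)x^3 - (7/30)x^2 + (7/120)x + 7/30
Adding term by term: (3/20)x^3 - (1/5)x^2 - (63/20)x - 4/5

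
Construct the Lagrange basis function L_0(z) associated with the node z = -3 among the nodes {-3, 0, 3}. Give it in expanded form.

L_0(z) = z(z - 3) / [(-3)·(-6)]
       = (z^2 - 3z) / (18)

L_0(z) = (1/18)z^2 - (1/6)z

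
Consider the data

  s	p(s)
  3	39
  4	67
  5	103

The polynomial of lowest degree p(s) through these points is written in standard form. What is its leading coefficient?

4

Build the Lagrange basis polynomials:
L_0(s) = (s - 4)(s - 5) / [2] = (1/2)s^2 - (9/2)s + 10
L_1(s) = (s - 3)(s - 5) / [-1] = -s^2 + 8s - 15
L_2(s) = (s - 3)(s - 4) / [2] = (1/2)s^2 - (7/2)s + 6
p(s) = 39·L_0 + 67·L_1 + 103·L_2
Only the coefficient of s^2 is needed; take it from each L_i and combine:
39·(1/2) + 67·(-1) + 103·(1/2) = 4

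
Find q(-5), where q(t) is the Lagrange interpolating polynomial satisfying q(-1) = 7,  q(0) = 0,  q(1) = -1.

Evaluate each Lagrange basis at t = -5:
L_0(-5) = (-5)·(-6)/[(-1)·(-2)] = 15
L_1(-5) = (-4)·(-6)/[(1)·(-1)] = -24
L_2(-5) = (-4)·(-5)/[(2)·(1)] = 10
Sum: 7·(15) + 0 + (-1)·(10) = 95

95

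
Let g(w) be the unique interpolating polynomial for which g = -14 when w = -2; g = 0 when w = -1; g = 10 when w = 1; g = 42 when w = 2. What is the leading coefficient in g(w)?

3

The leading coefficient equals the top divided difference g[-2,-1,1,2].
g[-2,-1] = (0 - (-14)) / (-1 - (-2)) = 14
g[-1,1] = (10 - 0) / (1 - (-1)) = 5
g[1,2] = (42 - 10) / (2 - 1) = 32
g[-2,-1,1] = (5 - 14) / (1 - (-2)) = -3
g[-1,1,2] = (32 - 5) / (2 - (-1)) = 9
g[-2,-1,1,2] = (9 - (-3)) / (2 - (-2)) = 3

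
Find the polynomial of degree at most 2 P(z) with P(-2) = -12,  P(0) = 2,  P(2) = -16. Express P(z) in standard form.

P(z) = -4z^2 - z + 2

Newton's divided differences:
P[-2,0] = (2 - (-12)) / (0 - (-2)) = 7
P[0,2] = (-16 - 2) / (2 - 0) = -9
P[-2,0,2] = (-9 - 7) / (2 - (-2)) = -4
P(z) = -12 + 7·(z + 2) + (-4)·(z + 2)z
Expanding: P(z) = -4z^2 - z + 2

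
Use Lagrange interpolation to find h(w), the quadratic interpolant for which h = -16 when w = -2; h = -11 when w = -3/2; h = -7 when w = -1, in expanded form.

Build the Lagrange basis polynomials:
L_0(w) = (w + 3/2)(w + 1) / [1/2] = 2w^2 + 5w + 3
L_1(w) = (w + 2)(w + 1) / [-1/4] = -4w^2 - 12w - 8
L_2(w) = (w + 2)(w + 3/2) / [1/2] = 2w^2 + 7w + 6
h(w) = (-16)·L_0 + (-11)·L_1 + (-7)·L_2
  (-16)·L_0(w) = -32w^2 - 80w - 48
  (-11)·L_1(w) = 44w^2 + 132w + 88
  (-7)·L_2(w) = -14w^2 - 49w - 42
Adding term by term: -2w^2 + 3w - 2

h(w) = -2w^2 + 3w - 2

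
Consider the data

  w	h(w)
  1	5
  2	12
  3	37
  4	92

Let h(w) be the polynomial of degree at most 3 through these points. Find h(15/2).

694

Evaluate each Lagrange basis at w = 15/2:
L_0(15/2) = (11/2)·(9/2)·(7/2)/[(-1)·(-2)·(-3)] = -231/16
L_1(15/2) = (13/2)·(9/2)·(7/2)/[(1)·(-1)·(-2)] = 819/16
L_2(15/2) = (13/2)·(11/2)·(7/2)/[(2)·(1)·(-1)] = -1001/16
L_3(15/2) = (13/2)·(11/2)·(9/2)/[(3)·(2)·(1)] = 429/16
Sum: 5·(-231/16) + 12·(819/16) + 37·(-1001/16) + 92·(429/16) = 694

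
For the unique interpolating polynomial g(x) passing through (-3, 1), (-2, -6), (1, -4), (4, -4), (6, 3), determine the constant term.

Build the Lagrange basis polynomials:
L_0(x) = (x + 2)(x - 1)(x - 4)(x - 6) / [252] = (1/252)x^4 - (1/28)x^3 + (1/21)x^2 + (11/63)x - 4/21
L_1(x) = (x + 3)(x - 1)(x - 4)(x - 6) / [-144] = -(1/144)x^4 + (1/18)x^3 - (1/144)x^2 - (13/24)x + 1/2
L_2(x) = (x + 3)(x + 2)(x - 4)(x - 6) / [180] = (1/180)x^4 - (1/36)x^3 - (1/9)x^2 + (1/3)x + 4/5
L_3(x) = (x + 3)(x + 2)(x - 1)(x - 6) / [-252] = -(1/252)x^4 + (1/126)x^3 + (23/252)x^2 + (1/21)x - 1/7
L_4(x) = (x + 3)(x + 2)(x - 1)(x - 4) / [720] = (1/720)x^4 - (1/48)x^2 - (1/72)x + 1/30
g(x) = 1·L_0 + (-6)·L_1 + (-4)·L_2 + (-4)·L_3 + 3·L_4
Only the constant term is needed; take it from each L_i and combine:
1·(-4/21) + (-6)·(1/2) + (-4)·(4/5) + (-4)·(-1/7) + 3·(1/30) = -1201/210

-1201/210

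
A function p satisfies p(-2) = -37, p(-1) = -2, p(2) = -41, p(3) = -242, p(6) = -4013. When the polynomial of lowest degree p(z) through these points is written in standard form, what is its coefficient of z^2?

2

Build the Lagrange basis polynomials:
L_0(z) = (z + 1)(z - 2)(z - 3)(z - 6) / [160] = (1/160)z^4 - (1/16)z^3 + (5/32)z^2 - 9/40
L_1(z) = (z + 2)(z - 2)(z - 3)(z - 6) / [-84] = -(1/84)z^4 + (3/28)z^3 - (1/6)z^2 - (3/7)z + 6/7
L_2(z) = (z + 2)(z + 1)(z - 3)(z - 6) / [48] = (1/48)z^4 - (1/8)z^3 - (7/48)z^2 + (3/4)z + 3/4
L_3(z) = (z + 2)(z + 1)(z - 2)(z - 6) / [-60] = -(1/60)z^4 + (1/12)z^3 + (1/6)z^2 - (1/3)z - 2/5
L_4(z) = (z + 2)(z + 1)(z - 2)(z - 3) / [672] = (1/672)z^4 - (1/336)z^3 - (1/96)z^2 + (1/84)z + 1/56
p(z) = (-37)·L_0 + (-2)·L_1 + (-41)·L_2 + (-242)·L_3 + (-4013)·L_4
Only the coefficient of z^2 is needed; take it from each L_i and combine:
(-37)·(5/32) + (-2)·(-1/6) + (-41)·(-7/48) + (-242)·(1/6) + (-4013)·(-1/96) = 2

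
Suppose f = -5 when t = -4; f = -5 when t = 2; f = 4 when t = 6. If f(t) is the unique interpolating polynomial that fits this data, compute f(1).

Using Newton's divided-difference form:
f[-4,2] = (-5 - (-5)) / (2 - (-4)) = 0
f[2,6] = (4 - (-5)) / (6 - 2) = 9/4
f[-4,2,6] = (9/4 - 0) / (6 - (-4)) = 9/40
f(1) = -5 + 0·(5) + (9/40)·(5)·(-1) = -49/8

-49/8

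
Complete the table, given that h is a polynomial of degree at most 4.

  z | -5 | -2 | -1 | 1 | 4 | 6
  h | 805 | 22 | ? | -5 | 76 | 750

1

The 5 known values determine h uniquely (degree ≤ 4).
Evaluate each Lagrange basis at z = -1:
L_0(-1) = (1)·(-2)·(-5)·(-7)/[(-3)·(-6)·(-9)·(-11)] = -35/891
L_1(-1) = (4)·(-2)·(-5)·(-7)/[(3)·(-3)·(-6)·(-8)] = 35/54
L_2(-1) = (4)·(1)·(-5)·(-7)/[(6)·(3)·(-3)·(-5)] = 14/27
L_3(-1) = (4)·(1)·(-2)·(-7)/[(9)·(6)·(3)·(-2)] = -14/81
L_4(-1) = (4)·(1)·(-2)·(-5)/[(11)·(8)·(5)·(2)] = 1/22
Sum: 805·(-35/891) + 22·(35/54) + (-5)·(14/27) + 76·(-14/81) + 750·(1/22) = 1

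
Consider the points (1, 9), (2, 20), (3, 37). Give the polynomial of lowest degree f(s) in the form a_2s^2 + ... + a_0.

f(s) = 3s^2 + 2s + 4

Build the Lagrange basis polynomials:
L_0(s) = (s - 2)(s - 3) / [2] = (1/2)s^2 - (5/2)s + 3
L_1(s) = (s - 1)(s - 3) / [-1] = -s^2 + 4s - 3
L_2(s) = (s - 1)(s - 2) / [2] = (1/2)s^2 - (3/2)s + 1
f(s) = 9·L_0 + 20·L_1 + 37·L_2
  9·L_0(s) = (9/2)s^2 - (45/2)s + 27
  20·L_1(s) = -20s^2 + 80s - 60
  37·L_2(s) = (37/2)s^2 - (111/2)s + 37
Adding term by term: 3s^2 + 2s + 4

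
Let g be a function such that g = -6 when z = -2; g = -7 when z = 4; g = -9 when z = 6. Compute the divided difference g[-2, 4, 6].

-5/48

g[-2,4] = (-7 - (-6)) / (4 - (-2)) = -1/6
g[4,6] = (-9 - (-7)) / (6 - 4) = -1
g[-2,4,6] = (-1 - (-1/6)) / (6 - (-2)) = -5/48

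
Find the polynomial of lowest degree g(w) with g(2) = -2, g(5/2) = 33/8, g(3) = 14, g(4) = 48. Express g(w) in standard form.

g(w) = w^3 - 3w - 4

Build the Lagrange basis polynomials:
L_0(w) = (w - 5/2)(w - 3)(w - 4) / [-1] = -w^3 + (19/2)w^2 - (59/2)w + 30
L_1(w) = (w - 2)(w - 3)(w - 4) / [3/8] = (8/3)w^3 - 24w^2 + (208/3)w - 64
L_2(w) = (w - 2)(w - 5/2)(w - 4) / [-1/2] = -2w^3 + 17w^2 - 46w + 40
L_3(w) = (w - 2)(w - 5/2)(w - 3) / [3] = (1/3)w^3 - (5/2)w^2 + (37/6)w - 5
g(w) = (-2)·L_0 + (33/8)·L_1 + 14·L_2 + 48·L_3
  (-2)·L_0(w) = 2w^3 - 19w^2 + 59w - 60
  (33/8)·L_1(w) = 11w^3 - 99w^2 + 286w - 264
  14·L_2(w) = -28w^3 + 238w^2 - 644w + 560
  48·L_3(w) = 16w^3 - 120w^2 + 296w - 240
Adding term by term: w^3 - 3w - 4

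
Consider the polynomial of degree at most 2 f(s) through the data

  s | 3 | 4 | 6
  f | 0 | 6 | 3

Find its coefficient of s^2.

Build the Lagrange basis polynomials:
L_0(s) = (s - 4)(s - 6) / [3] = (1/3)s^2 - (10/3)s + 8
L_1(s) = (s - 3)(s - 6) / [-2] = -(1/2)s^2 + (9/2)s - 9
L_2(s) = (s - 3)(s - 4) / [6] = (1/6)s^2 - (7/6)s + 2
f(s) = 0·L_0 + 6·L_1 + 3·L_2
Only the coefficient of s^2 is needed; take it from each L_i and combine:
0·(1/3) + 6·(-1/2) + 3·(1/6) = -5/2

-5/2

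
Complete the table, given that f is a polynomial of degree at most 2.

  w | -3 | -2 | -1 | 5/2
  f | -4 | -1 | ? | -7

14/33

The 3 known values determine f uniquely (degree ≤ 2).
L_0(-1) = (1)·(-7/2)/[(-1)·(-11/2)] = -7/11
L_1(-1) = (2)·(-7/2)/[(1)·(-9/2)] = 14/9
L_2(-1) = (2)·(1)/[(11/2)·(9/2)] = 8/99
Sum: (-4)·(-7/11) + (-1)·(14/9) + (-7)·(8/99) = 14/33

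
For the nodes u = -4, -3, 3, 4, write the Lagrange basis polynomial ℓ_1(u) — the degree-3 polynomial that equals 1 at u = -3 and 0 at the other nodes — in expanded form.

ℓ_1(u) = (1/42)u^3 - (1/14)u^2 - (8/21)u + 8/7

ℓ_1(u) = (u + 4)(u - 3)(u - 4) / [(1)·(-6)·(-7)]
       = (u^3 - 3u^2 - 16u + 48) / (42)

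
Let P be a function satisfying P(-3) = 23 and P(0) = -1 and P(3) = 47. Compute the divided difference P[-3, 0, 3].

P[-3,0] = (-1 - 23) / (0 - (-3)) = -8
P[0,3] = (47 - (-1)) / (3 - 0) = 16
P[-3,0,3] = (16 - (-8)) / (3 - (-3)) = 4

4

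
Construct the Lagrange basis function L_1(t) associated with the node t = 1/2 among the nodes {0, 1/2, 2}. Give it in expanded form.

L_1(t) = -(4/3)t^2 + (8/3)t

L_1(t) = t(t - 2) / [(1/2)·(-3/2)]
       = (t^2 - 2t) / (-3/4)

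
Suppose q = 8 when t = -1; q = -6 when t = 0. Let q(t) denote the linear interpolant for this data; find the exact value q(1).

-20

Evaluate each Lagrange basis at t = 1:
L_0(1) = (1)/[(-1)] = -1
L_1(1) = (2)/[(1)] = 2
Sum: 8·(-1) + (-6)·(2) = -20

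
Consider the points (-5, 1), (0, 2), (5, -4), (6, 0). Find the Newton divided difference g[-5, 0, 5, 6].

g[-5,0] = (2 - 1) / (0 - (-5)) = 1/5
g[0,5] = (-4 - 2) / (5 - 0) = -6/5
g[5,6] = (0 - (-4)) / (6 - 5) = 4
g[-5,0,5] = (-6/5 - 1/5) / (5 - (-5)) = -7/50
g[0,5,6] = (4 - (-6/5)) / (6 - 0) = 13/15
g[-5,0,5,6] = (13/15 - (-7/50)) / (6 - (-5)) = 151/1650

151/1650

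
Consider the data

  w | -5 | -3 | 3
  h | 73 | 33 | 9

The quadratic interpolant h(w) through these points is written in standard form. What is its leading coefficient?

Build the Lagrange basis polynomials:
L_0(w) = (w + 3)(w - 3) / [16] = (1/16)w^2 - 9/16
L_1(w) = (w + 5)(w - 3) / [-12] = -(1/12)w^2 - (1/6)w + 5/4
L_2(w) = (w + 5)(w + 3) / [48] = (1/48)w^2 + (1/6)w + 5/16
h(w) = 73·L_0 + 33·L_1 + 9·L_2
Only the coefficient of w^2 is needed; take it from each L_i and combine:
73·(1/16) + 33·(-1/12) + 9·(1/48) = 2

2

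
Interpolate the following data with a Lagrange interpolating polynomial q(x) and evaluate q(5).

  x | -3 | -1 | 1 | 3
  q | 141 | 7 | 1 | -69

Evaluate each Lagrange basis at x = 5:
L_0(5) = (6)·(4)·(2)/[(-2)·(-4)·(-6)] = -1
L_1(5) = (8)·(4)·(2)/[(2)·(-2)·(-4)] = 4
L_2(5) = (8)·(6)·(2)/[(4)·(2)·(-2)] = -6
L_3(5) = (8)·(6)·(4)/[(6)·(4)·(2)] = 4
Sum: 141·(-1) + 7·(4) + 1·(-6) + (-69)·(4) = -395

-395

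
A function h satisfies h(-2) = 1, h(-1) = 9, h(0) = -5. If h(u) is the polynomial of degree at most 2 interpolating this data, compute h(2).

-99

Evaluate each Lagrange basis at u = 2:
L_0(2) = (3)·(2)/[(-1)·(-2)] = 3
L_1(2) = (4)·(2)/[(1)·(-1)] = -8
L_2(2) = (4)·(3)/[(2)·(1)] = 6
Sum: 1·(3) + 9·(-8) + (-5)·(6) = -99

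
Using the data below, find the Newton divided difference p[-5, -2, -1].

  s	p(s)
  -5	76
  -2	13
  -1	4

p[-5,-2] = (13 - 76) / (-2 - (-5)) = -21
p[-2,-1] = (4 - 13) / (-1 - (-2)) = -9
p[-5,-2,-1] = (-9 - (-21)) / (-1 - (-5)) = 3

3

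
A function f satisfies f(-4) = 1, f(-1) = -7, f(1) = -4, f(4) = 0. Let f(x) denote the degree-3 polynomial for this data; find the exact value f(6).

-21/4

L_0(6) = (7)·(5)·(2)/[(-3)·(-5)·(-8)] = -7/12
L_1(6) = (10)·(5)·(2)/[(3)·(-2)·(-5)] = 10/3
L_2(6) = (10)·(7)·(2)/[(5)·(2)·(-3)] = -14/3
L_3(6) = (10)·(7)·(5)/[(8)·(5)·(3)] = 35/12
Sum: 1·(-7/12) + (-7)·(10/3) + (-4)·(-14/3) + 0 = -21/4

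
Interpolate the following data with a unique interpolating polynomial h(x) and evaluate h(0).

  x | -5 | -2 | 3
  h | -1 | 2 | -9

Using Newton's divided-difference form:
h[-5,-2] = (2 - (-1)) / (-2 - (-5)) = 1
h[-2,3] = (-9 - 2) / (3 - (-2)) = -11/5
h[-5,-2,3] = (-11/5 - 1) / (3 - (-5)) = -2/5
h(0) = -1 + 1·(5) + (-2/5)·(5)·(2) = 0

0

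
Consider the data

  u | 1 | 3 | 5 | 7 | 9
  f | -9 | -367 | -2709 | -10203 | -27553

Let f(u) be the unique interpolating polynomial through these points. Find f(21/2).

-101459/2

L_0(21/2) = (15/2)·(11/2)·(7/2)·(3/2)/[(-2)·(-4)·(-6)·(-8)] = 1155/2048
L_1(21/2) = (19/2)·(11/2)·(7/2)·(3/2)/[(2)·(-2)·(-4)·(-6)] = -1463/512
L_2(21/2) = (19/2)·(15/2)·(7/2)·(3/2)/[(4)·(2)·(-2)·(-4)] = 5985/1024
L_3(21/2) = (19/2)·(15/2)·(11/2)·(3/2)/[(6)·(4)·(2)·(-2)] = -3135/512
L_4(21/2) = (19/2)·(15/2)·(11/2)·(7/2)/[(8)·(6)·(4)·(2)] = 7315/2048
Sum: (-9)·(1155/2048) + (-367)·(-1463/512) + (-2709)·(5985/1024) + (-10203)·(-3135/512) + (-27553)·(7315/2048) = -101459/2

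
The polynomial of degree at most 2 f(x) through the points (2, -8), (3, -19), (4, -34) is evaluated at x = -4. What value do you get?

-26

Evaluate each Lagrange basis at x = -4:
L_0(-4) = (-7)·(-8)/[(-1)·(-2)] = 28
L_1(-4) = (-6)·(-8)/[(1)·(-1)] = -48
L_2(-4) = (-6)·(-7)/[(2)·(1)] = 21
Sum: (-8)·(28) + (-19)·(-48) + (-34)·(21) = -26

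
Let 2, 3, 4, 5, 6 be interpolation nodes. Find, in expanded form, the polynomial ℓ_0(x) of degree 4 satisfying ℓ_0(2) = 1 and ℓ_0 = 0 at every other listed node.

ℓ_0(x) = (x - 3)(x - 4)(x - 5)(x - 6) / [(-1)·(-2)·(-3)·(-4)]
       = (x^4 - 18x^3 + 119x^2 - 342x + 360) / (24)

ℓ_0(x) = (1/24)x^4 - (3/4)x^3 + (119/24)x^2 - (57/4)x + 15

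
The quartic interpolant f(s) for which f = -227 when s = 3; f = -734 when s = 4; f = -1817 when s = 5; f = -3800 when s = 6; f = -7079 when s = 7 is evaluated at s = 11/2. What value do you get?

-42767/16

Using Newton's divided-difference form:
f[3,4] = (-734 - (-227)) / (4 - 3) = -507
f[4,5] = (-1817 - (-734)) / (5 - 4) = -1083
f[5,6] = (-3800 - (-1817)) / (6 - 5) = -1983
f[6,7] = (-7079 - (-3800)) / (7 - 6) = -3279
f[3,4,5] = (-1083 - (-507)) / (5 - 3) = -288
f[4,5,6] = (-1983 - (-1083)) / (6 - 4) = -450
f[5,6,7] = (-3279 - (-1983)) / (7 - 5) = -648
f[3,4,5,6] = (-450 - (-288)) / (6 - 3) = -54
f[4,5,6,7] = (-648 - (-450)) / (7 - 4) = -66
f[3,4,5,6,7] = (-66 - (-54)) / (7 - 3) = -3
f(11/2) = -227 + (-507)·(5/2) + (-288)·(5/2)·(3/2) + (-54)·(5/2)·(3/2)·(1/2) + (-3)·(5/2)·(3/2)·(1/2)·(-1/2) = -42767/16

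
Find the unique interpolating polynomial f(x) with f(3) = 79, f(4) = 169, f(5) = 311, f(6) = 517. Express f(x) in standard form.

Build the Lagrange basis polynomials:
L_0(x) = (x - 4)(x - 5)(x - 6) / [-6] = -(1/6)x^3 + (5/2)x^2 - (37/3)x + 20
L_1(x) = (x - 3)(x - 5)(x - 6) / [2] = (1/2)x^3 - 7x^2 + (63/2)x - 45
L_2(x) = (x - 3)(x - 4)(x - 6) / [-2] = -(1/2)x^3 + (13/2)x^2 - 27x + 36
L_3(x) = (x - 3)(x - 4)(x - 5) / [6] = (1/6)x^3 - 2x^2 + (47/6)x - 10
f(x) = 79·L_0 + 169·L_1 + 311·L_2 + 517·L_3
  79·L_0(x) = -(79/6)x^3 + (395/2)x^2 - (2923/3)x + 1580
  169·L_1(x) = (169/2)x^3 - 1183x^2 + (10647/2)x - 7605
  311·L_2(x) = -(311/2)x^3 + (4043/2)x^2 - 8397x + 11196
  517·L_3(x) = (517/6)x^3 - 1034x^2 + (24299/6)x - 5170
Adding term by term: 2x^3 + 2x^2 + 2x + 1

f(x) = 2x^3 + 2x^2 + 2x + 1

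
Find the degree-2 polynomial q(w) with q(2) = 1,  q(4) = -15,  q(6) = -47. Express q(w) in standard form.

q(w) = -2w^2 + 4w + 1

Build the Lagrange basis polynomials:
L_0(w) = (w - 4)(w - 6) / [8] = (1/8)w^2 - (5/4)w + 3
L_1(w) = (w - 2)(w - 6) / [-4] = -(1/4)w^2 + 2w - 3
L_2(w) = (w - 2)(w - 4) / [8] = (1/8)w^2 - (3/4)w + 1
q(w) = 1·L_0 + (-15)·L_1 + (-47)·L_2
  1·L_0(w) = (1/8)w^2 - (5/4)w + 3
  (-15)·L_1(w) = (15/4)w^2 - 30w + 45
  (-47)·L_2(w) = -(47/8)w^2 + (141/4)w - 47
Adding term by term: -2w^2 + 4w + 1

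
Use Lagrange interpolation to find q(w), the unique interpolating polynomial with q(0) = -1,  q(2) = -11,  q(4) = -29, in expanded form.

q(w) = -w^2 - 3w - 1

Build the Lagrange basis polynomials:
L_0(w) = (w - 2)(w - 4) / [8] = (1/8)w^2 - (3/4)w + 1
L_1(w) = w(w - 4) / [-4] = -(1/4)w^2 + w
L_2(w) = w(w - 2) / [8] = (1/8)w^2 - (1/4)w
q(w) = (-1)·L_0 + (-11)·L_1 + (-29)·L_2
  (-1)·L_0(w) = -(1/8)w^2 + (3/4)w - 1
  (-11)·L_1(w) = (11/4)w^2 - 11w
  (-29)·L_2(w) = -(29/8)w^2 + (29/4)w
Adding term by term: -w^2 - 3w - 1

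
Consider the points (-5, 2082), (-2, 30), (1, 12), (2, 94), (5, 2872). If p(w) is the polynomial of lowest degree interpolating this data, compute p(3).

410

Using Newton's divided-difference form:
p[-5,-2] = (30 - 2082) / (-2 - (-5)) = -684
p[-2,1] = (12 - 30) / (1 - (-2)) = -6
p[1,2] = (94 - 12) / (2 - 1) = 82
p[2,5] = (2872 - 94) / (5 - 2) = 926
p[-5,-2,1] = (-6 - (-684)) / (1 - (-5)) = 113
p[-2,1,2] = (82 - (-6)) / (2 - (-2)) = 22
p[1,2,5] = (926 - 82) / (5 - 1) = 211
p[-5,-2,1,2] = (22 - 113) / (2 - (-5)) = -13
p[-2,1,2,5] = (211 - 22) / (5 - (-2)) = 27
p[-5,-2,1,2,5] = (27 - (-13)) / (5 - (-5)) = 4
p(3) = 2082 + (-684)·(8) + 113·(8)·(5) + (-13)·(8)·(5)·(2) + 4·(8)·(5)·(2)·(1) = 410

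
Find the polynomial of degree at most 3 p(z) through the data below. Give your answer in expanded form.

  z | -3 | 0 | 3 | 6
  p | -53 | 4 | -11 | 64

p(z) = z^3 - 4z^2 - 2z + 4

L_0(z) = z(z - 3)(z - 6) / [-162] = -(1/162)z^3 + (1/18)z^2 - (1/9)z
L_1(z) = (z + 3)(z - 3)(z - 6) / [54] = (1/54)z^3 - (1/9)z^2 - (1/6)z + 1
L_2(z) = (z + 3)z(z - 6) / [-54] = -(1/54)z^3 + (1/18)z^2 + (1/3)z
L_3(z) = (z + 3)z(z - 3) / [162] = (1/162)z^3 - (1/18)z
p(z) = (-53)·L_0 + 4·L_1 + (-11)·L_2 + 64·L_3
  (-53)·L_0(z) = (53/162)z^3 - (53/18)z^2 + (53/9)z
  4·L_1(z) = (2/27)z^3 - (4/9)z^2 - (2/3)z + 4
  (-11)·L_2(z) = (11/54)z^3 - (11/18)z^2 - (11/3)z
  64·L_3(z) = (32/81)z^3 - (32/9)z
Adding term by term: z^3 - 4z^2 - 2z + 4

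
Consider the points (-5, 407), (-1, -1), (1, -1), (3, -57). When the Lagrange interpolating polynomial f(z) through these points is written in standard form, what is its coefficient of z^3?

The leading coefficient equals the top divided difference f[-5,-1,1,3].
f[-5,-1] = (-1 - 407) / (-1 - (-5)) = -102
f[-1,1] = (-1 - (-1)) / (1 - (-1)) = 0
f[1,3] = (-57 - (-1)) / (3 - 1) = -28
f[-5,-1,1] = (0 - (-102)) / (1 - (-5)) = 17
f[-1,1,3] = (-28 - 0) / (3 - (-1)) = -7
f[-5,-1,1,3] = (-7 - 17) / (3 - (-5)) = -3

-3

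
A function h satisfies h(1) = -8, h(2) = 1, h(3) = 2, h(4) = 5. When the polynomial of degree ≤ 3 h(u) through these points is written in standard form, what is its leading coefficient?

The leading coefficient equals the top divided difference h[1,2,3,4].
h[1,2] = (1 - (-8)) / (2 - 1) = 9
h[2,3] = (2 - 1) / (3 - 2) = 1
h[3,4] = (5 - 2) / (4 - 3) = 3
h[1,2,3] = (1 - 9) / (3 - 1) = -4
h[2,3,4] = (3 - 1) / (4 - 2) = 1
h[1,2,3,4] = (1 - (-4)) / (4 - 1) = 5/3

5/3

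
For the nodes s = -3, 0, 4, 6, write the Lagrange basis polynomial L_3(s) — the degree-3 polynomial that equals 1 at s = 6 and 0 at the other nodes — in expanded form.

L_3(s) = (1/108)s^3 - (1/108)s^2 - (1/9)s

L_3(s) = (s + 3)s(s - 4) / [(9)·(6)·(2)]
       = (s^3 - s^2 - 12s) / (108)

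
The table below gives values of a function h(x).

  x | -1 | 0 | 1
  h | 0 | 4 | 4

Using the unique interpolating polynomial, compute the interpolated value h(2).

Using Newton's divided-difference form:
h[-1,0] = (4 - 0) / (0 - (-1)) = 4
h[0,1] = (4 - 4) / (1 - 0) = 0
h[-1,0,1] = (0 - 4) / (1 - (-1)) = -2
h(2) = 0 + 4·(3) + (-2)·(3)·(2) = 0

0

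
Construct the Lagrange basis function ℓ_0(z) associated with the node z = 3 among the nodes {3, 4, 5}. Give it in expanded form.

ℓ_0(z) = (1/2)z^2 - (9/2)z + 10

ℓ_0(z) = (z - 4)(z - 5) / [(-1)·(-2)]
       = (z^2 - 9z + 20) / (2)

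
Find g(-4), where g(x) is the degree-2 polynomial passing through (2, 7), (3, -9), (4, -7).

481

L_0(-4) = (-7)·(-8)/[(-1)·(-2)] = 28
L_1(-4) = (-6)·(-8)/[(1)·(-1)] = -48
L_2(-4) = (-6)·(-7)/[(2)·(1)] = 21
Sum: 7·(28) + (-9)·(-48) + (-7)·(21) = 481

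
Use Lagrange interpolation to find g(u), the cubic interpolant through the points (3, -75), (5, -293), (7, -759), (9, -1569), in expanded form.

g(u) = -2u^3 - u^2 - 3u - 3

L_0(u) = (u - 5)(u - 7)(u - 9) / [-48] = -(1/48)u^3 + (7/16)u^2 - (143/48)u + 105/16
L_1(u) = (u - 3)(u - 7)(u - 9) / [16] = (1/16)u^3 - (19/16)u^2 + (111/16)u - 189/16
L_2(u) = (u - 3)(u - 5)(u - 9) / [-16] = -(1/16)u^3 + (17/16)u^2 - (87/16)u + 135/16
L_3(u) = (u - 3)(u - 5)(u - 7) / [48] = (1/48)u^3 - (5/16)u^2 + (71/48)u - 35/16
g(u) = (-75)·L_0 + (-293)·L_1 + (-759)·L_2 + (-1569)·L_3
  (-75)·L_0(u) = (25/16)u^3 - (525/16)u^2 + (3575/16)u - 7875/16
  (-293)·L_1(u) = -(293/16)u^3 + (5567/16)u^2 - (32523/16)u + 55377/16
  (-759)·L_2(u) = (759/16)u^3 - (12903/16)u^2 + (66033/16)u - 102465/16
  (-1569)·L_3(u) = -(523/16)u^3 + (7845/16)u^2 - (37133/16)u + 54915/16
Adding term by term: -2u^3 - u^2 - 3u - 3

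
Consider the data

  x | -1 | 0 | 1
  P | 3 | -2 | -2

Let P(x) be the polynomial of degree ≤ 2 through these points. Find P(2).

3

Evaluate each Lagrange basis at x = 2:
L_0(2) = (2)·(1)/[(-1)·(-2)] = 1
L_1(2) = (3)·(1)/[(1)·(-1)] = -3
L_2(2) = (3)·(2)/[(2)·(1)] = 3
Sum: 3·(1) + (-2)·(-3) + (-2)·(3) = 3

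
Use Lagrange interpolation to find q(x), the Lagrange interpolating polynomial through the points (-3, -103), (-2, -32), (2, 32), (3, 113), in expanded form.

q(x) = 4x^3 + x^2 - 4

L_0(x) = (x + 2)(x - 2)(x - 3) / [-30] = -(1/30)x^3 + (1/10)x^2 + (2/15)x - 2/5
L_1(x) = (x + 3)(x - 2)(x - 3) / [20] = (1/20)x^3 - (1/10)x^2 - (9/20)x + 9/10
L_2(x) = (x + 3)(x + 2)(x - 3) / [-20] = -(1/20)x^3 - (1/10)x^2 + (9/20)x + 9/10
L_3(x) = (x + 3)(x + 2)(x - 2) / [30] = (1/30)x^3 + (1/10)x^2 - (2/15)x - 2/5
q(x) = (-103)·L_0 + (-32)·L_1 + 32·L_2 + 113·L_3
  (-103)·L_0(x) = (103/30)x^3 - (103/10)x^2 - (206/15)x + 206/5
  (-32)·L_1(x) = -(8/5)x^3 + (16/5)x^2 + (72/5)x - 144/5
  32·L_2(x) = -(8/5)x^3 - (16/5)x^2 + (72/5)x + 144/5
  113·L_3(x) = (113/30)x^3 + (113/10)x^2 - (226/15)x - 226/5
Adding term by term: 4x^3 + x^2 - 4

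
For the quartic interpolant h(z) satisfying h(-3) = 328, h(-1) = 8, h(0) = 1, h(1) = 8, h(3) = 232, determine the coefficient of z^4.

3

The leading coefficient equals the top divided difference h[-3,-1,0,1,3].
h[-3,-1] = (8 - 328) / (-1 - (-3)) = -160
h[-1,0] = (1 - 8) / (0 - (-1)) = -7
h[0,1] = (8 - 1) / (1 - 0) = 7
h[1,3] = (232 - 8) / (3 - 1) = 112
h[-3,-1,0] = (-7 - (-160)) / (0 - (-3)) = 51
h[-1,0,1] = (7 - (-7)) / (1 - (-1)) = 7
h[0,1,3] = (112 - 7) / (3 - 0) = 35
h[-3,-1,0,1] = (7 - 51) / (1 - (-3)) = -11
h[-1,0,1,3] = (35 - 7) / (3 - (-1)) = 7
h[-3,-1,0,1,3] = (7 - (-11)) / (3 - (-3)) = 3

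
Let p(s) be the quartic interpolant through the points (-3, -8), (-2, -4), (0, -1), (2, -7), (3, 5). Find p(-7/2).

-14177/1920

L_0(-7/2) = (-3/2)·(-7/2)·(-11/2)·(-13/2)/[(-1)·(-3)·(-5)·(-6)] = 1001/480
L_1(-7/2) = (-1/2)·(-7/2)·(-11/2)·(-13/2)/[(1)·(-2)·(-4)·(-5)] = -1001/640
L_2(-7/2) = (-1/2)·(-3/2)·(-11/2)·(-13/2)/[(3)·(2)·(-2)·(-3)] = 143/192
L_3(-7/2) = (-1/2)·(-3/2)·(-7/2)·(-13/2)/[(5)·(4)·(2)·(-1)] = -273/640
L_4(-7/2) = (-1/2)·(-3/2)·(-7/2)·(-11/2)/[(6)·(5)·(3)·(1)] = 77/480
Sum: (-8)·(1001/480) + (-4)·(-1001/640) + (-1)·(143/192) + (-7)·(-273/640) + 5·(77/480) = -14177/1920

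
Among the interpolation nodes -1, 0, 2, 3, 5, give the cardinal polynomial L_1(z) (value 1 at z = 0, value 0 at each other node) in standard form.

L_1(z) = (z + 1)(z - 2)(z - 3)(z - 5) / [(1)·(-2)·(-3)·(-5)]
       = (z^4 - 9z^3 + 21z^2 + z - 30) / (-30)

L_1(z) = -(1/30)z^4 + (3/10)z^3 - (7/10)z^2 - (1/30)z + 1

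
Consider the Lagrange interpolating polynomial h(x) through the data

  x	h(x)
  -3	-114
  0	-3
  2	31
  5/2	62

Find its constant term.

L_0(x) = x(x - 2)(x - 5/2) / [-165/2] = -(2/165)x^3 + (3/55)x^2 - (2/33)x
L_1(x) = (x + 3)(x - 2)(x - 5/2) / [15] = (1/15)x^3 - (1/10)x^2 - (17/30)x + 1
L_2(x) = (x + 3)x(x - 5/2) / [-5] = -(1/5)x^3 - (1/10)x^2 + (3/2)x
L_3(x) = (x + 3)x(x - 2) / [55/8] = (8/55)x^3 + (8/55)x^2 - (48/55)x
h(x) = (-114)·L_0 + (-3)·L_1 + 31·L_2 + 62·L_3
Only the constant term is needed; take it from each L_i and combine:
(-114)·(0) + (-3)·(1) + 31·(0) + 62·(0) = -3

-3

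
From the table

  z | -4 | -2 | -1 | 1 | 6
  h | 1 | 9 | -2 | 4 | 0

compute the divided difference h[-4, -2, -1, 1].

h[-4,-2] = (9 - 1) / (-2 - (-4)) = 4
h[-2,-1] = (-2 - 9) / (-1 - (-2)) = -11
h[-1,1] = (4 - (-2)) / (1 - (-1)) = 3
h[-4,-2,-1] = (-11 - 4) / (-1 - (-4)) = -5
h[-2,-1,1] = (3 - (-11)) / (1 - (-2)) = 14/3
h[-4,-2,-1,1] = (14/3 - (-5)) / (1 - (-4)) = 29/15

29/15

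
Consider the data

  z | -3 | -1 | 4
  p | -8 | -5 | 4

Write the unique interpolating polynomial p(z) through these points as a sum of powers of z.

Newton's divided differences:
p[-3,-1] = (-5 - (-8)) / (-1 - (-3)) = 3/2
p[-1,4] = (4 - (-5)) / (4 - (-1)) = 9/5
p[-3,-1,4] = (9/5 - 3/2) / (4 - (-3)) = 3/70
p(z) = -8 + (3/2)·(z + 3) + (3/70)·(z + 3)(z + 1)
Expanding: p(z) = (3/70)z^2 + (117/70)z - 118/35

p(z) = (3/70)z^2 + (117/70)z - 118/35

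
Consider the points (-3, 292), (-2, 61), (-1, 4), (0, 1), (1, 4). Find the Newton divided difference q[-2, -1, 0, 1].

-8

q[-2,-1] = (4 - 61) / (-1 - (-2)) = -57
q[-1,0] = (1 - 4) / (0 - (-1)) = -3
q[0,1] = (4 - 1) / (1 - 0) = 3
q[-2,-1,0] = (-3 - (-57)) / (0 - (-2)) = 27
q[-1,0,1] = (3 - (-3)) / (1 - (-1)) = 3
q[-2,-1,0,1] = (3 - 27) / (1 - (-2)) = -8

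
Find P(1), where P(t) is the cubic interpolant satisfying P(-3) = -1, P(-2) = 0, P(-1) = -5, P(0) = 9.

67

Using Newton's divided-difference form:
P[-3,-2] = (0 - (-1)) / (-2 - (-3)) = 1
P[-2,-1] = (-5 - 0) / (-1 - (-2)) = -5
P[-1,0] = (9 - (-5)) / (0 - (-1)) = 14
P[-3,-2,-1] = (-5 - 1) / (-1 - (-3)) = -3
P[-2,-1,0] = (14 - (-5)) / (0 - (-2)) = 19/2
P[-3,-2,-1,0] = (19/2 - (-3)) / (0 - (-3)) = 25/6
P(1) = -1 + 1·(4) + (-3)·(4)·(3) + (25/6)·(4)·(3)·(2) = 67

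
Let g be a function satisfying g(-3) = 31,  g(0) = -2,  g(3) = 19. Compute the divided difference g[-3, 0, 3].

g[-3,0] = (-2 - 31) / (0 - (-3)) = -11
g[0,3] = (19 - (-2)) / (3 - 0) = 7
g[-3,0,3] = (7 - (-11)) / (3 - (-3)) = 3

3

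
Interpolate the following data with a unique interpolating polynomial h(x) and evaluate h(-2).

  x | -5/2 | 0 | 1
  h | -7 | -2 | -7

-4

Using Newton's divided-difference form:
h[-5/2,0] = (-2 - (-7)) / (0 - (-5/2)) = 2
h[0,1] = (-7 - (-2)) / (1 - 0) = -5
h[-5/2,0,1] = (-5 - 2) / (1 - (-5/2)) = -2
h(-2) = -7 + 2·(1/2) + (-2)·(1/2)·(-2) = -4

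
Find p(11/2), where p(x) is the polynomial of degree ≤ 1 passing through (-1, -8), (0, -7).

Evaluate each Lagrange basis at x = 11/2:
L_0(11/2) = (11/2)/[(-1)] = -11/2
L_1(11/2) = (13/2)/[(1)] = 13/2
Sum: (-8)·(-11/2) + (-7)·(13/2) = -3/2

-3/2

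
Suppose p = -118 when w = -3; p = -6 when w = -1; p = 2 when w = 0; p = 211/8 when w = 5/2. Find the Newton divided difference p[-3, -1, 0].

p[-3,-1] = (-6 - (-118)) / (-1 - (-3)) = 56
p[-1,0] = (2 - (-6)) / (0 - (-1)) = 8
p[-3,-1,0] = (8 - 56) / (0 - (-3)) = -16

-16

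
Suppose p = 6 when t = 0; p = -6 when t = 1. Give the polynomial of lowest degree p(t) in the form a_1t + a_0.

p(t) = -12t + 6

Build the Lagrange basis polynomials:
L_0(t) = (t - 1) / [-1] = -t + 1
L_1(t) = t / [1] = t
p(t) = 6·L_0 + (-6)·L_1
  6·L_0(t) = -6t + 6
  (-6)·L_1(t) = -6t
Adding term by term: -12t + 6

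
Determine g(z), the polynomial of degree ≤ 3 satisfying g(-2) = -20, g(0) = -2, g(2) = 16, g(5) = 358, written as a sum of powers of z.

Build the Lagrange basis polynomials:
L_0(z) = z(z - 2)(z - 5) / [-56] = -(1/56)z^3 + (1/8)z^2 - (5/28)z
L_1(z) = (z + 2)(z - 2)(z - 5) / [20] = (1/20)z^3 - (1/4)z^2 - (1/5)z + 1
L_2(z) = (z + 2)z(z - 5) / [-24] = -(1/24)z^3 + (1/8)z^2 + (5/12)z
L_3(z) = (z + 2)z(z - 2) / [105] = (1/105)z^3 - (4/105)z
g(z) = (-20)·L_0 + (-2)·L_1 + 16·L_2 + 358·L_3
  (-20)·L_0(z) = (5/14)z^3 - (5/2)z^2 + (25/7)z
  (-2)·L_1(z) = -(1/10)z^3 + (1/2)z^2 + (2/5)z - 2
  16·L_2(z) = -(2/3)z^3 + 2z^2 + (20/3)z
  358·L_3(z) = (358/105)z^3 - (1432/105)z
Adding term by term: 3z^3 - 3z - 2

g(z) = 3z^3 - 3z - 2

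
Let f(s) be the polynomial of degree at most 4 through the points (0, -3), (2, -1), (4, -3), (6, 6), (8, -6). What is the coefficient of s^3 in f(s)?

57/32

Build the Lagrange basis polynomials:
L_0(s) = (s - 2)(s - 4)(s - 6)(s - 8) / [384] = (1/384)s^4 - (5/96)s^3 + (35/96)s^2 - (25/24)s + 1
L_1(s) = s(s - 4)(s - 6)(s - 8) / [-96] = -(1/96)s^4 + (3/16)s^3 - (13/12)s^2 + 2s
L_2(s) = s(s - 2)(s - 6)(s - 8) / [64] = (1/64)s^4 - (1/4)s^3 + (19/16)s^2 - (3/2)s
L_3(s) = s(s - 2)(s - 4)(s - 8) / [-96] = -(1/96)s^4 + (7/48)s^3 - (7/12)s^2 + (2/3)s
L_4(s) = s(s - 2)(s - 4)(s - 6) / [384] = (1/384)s^4 - (1/32)s^3 + (11/96)s^2 - (1/8)s
f(s) = (-3)·L_0 + (-1)·L_1 + (-3)·L_2 + 6·L_3 + (-6)·L_4
Only the coefficient of s^3 is needed; take it from each L_i and combine:
(-3)·(-5/96) + (-1)·(3/16) + (-3)·(-1/4) + 6·(7/48) + (-6)·(-1/32) = 57/32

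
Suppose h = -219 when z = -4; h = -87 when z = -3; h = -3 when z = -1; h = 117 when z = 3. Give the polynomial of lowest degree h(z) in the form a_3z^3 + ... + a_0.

Build the Lagrange basis polynomials:
L_0(z) = (z + 3)(z + 1)(z - 3) / [-21] = -(1/21)z^3 - (1/21)z^2 + (3/7)z + 3/7
L_1(z) = (z + 4)(z + 1)(z - 3) / [12] = (1/12)z^3 + (1/6)z^2 - (11/12)z - 1
L_2(z) = (z + 4)(z + 3)(z - 3) / [-24] = -(1/24)z^3 - (1/6)z^2 + (3/8)z + 3/2
L_3(z) = (z + 4)(z + 3)(z + 1) / [168] = (1/168)z^3 + (1/21)z^2 + (19/168)z + 1/14
h(z) = (-219)·L_0 + (-87)·L_1 + (-3)·L_2 + 117·L_3
  (-219)·L_0(z) = (73/7)z^3 + (73/7)z^2 - (657/7)z - 657/7
  (-87)·L_1(z) = -(29/4)z^3 - (29/2)z^2 + (319/4)z + 87
  (-3)·L_2(z) = (1/8)z^3 + (1/2)z^2 - (9/8)z - 9/2
  117·L_3(z) = (39/56)z^3 + (39/7)z^2 + (741/56)z + 117/14
Adding term by term: 4z^3 + 2z^2 - 2z - 3

h(z) = 4z^3 + 2z^2 - 2z - 3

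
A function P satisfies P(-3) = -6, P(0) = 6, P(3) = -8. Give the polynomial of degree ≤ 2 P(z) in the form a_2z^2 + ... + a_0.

Build the Lagrange basis polynomials:
L_0(z) = z(z - 3) / [18] = (1/18)z^2 - (1/6)z
L_1(z) = (z + 3)(z - 3) / [-9] = -(1/9)z^2 + 1
L_2(z) = (z + 3)z / [18] = (1/18)z^2 + (1/6)z
P(z) = (-6)·L_0 + 6·L_1 + (-8)·L_2
  (-6)·L_0(z) = -(1/3)z^2 + z
  6·L_1(z) = -(2/3)z^2 + 6
  (-8)·L_2(z) = -(4/9)z^2 - (4/3)z
Adding term by term: -(13/9)z^2 - (1/3)z + 6

P(z) = -(13/9)z^2 - (1/3)z + 6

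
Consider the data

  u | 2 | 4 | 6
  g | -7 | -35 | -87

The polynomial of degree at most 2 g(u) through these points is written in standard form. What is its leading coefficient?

Build the Lagrange basis polynomials:
L_0(u) = (u - 4)(u - 6) / [8] = (1/8)u^2 - (5/4)u + 3
L_1(u) = (u - 2)(u - 6) / [-4] = -(1/4)u^2 + 2u - 3
L_2(u) = (u - 2)(u - 4) / [8] = (1/8)u^2 - (3/4)u + 1
g(u) = (-7)·L_0 + (-35)·L_1 + (-87)·L_2
Only the coefficient of u^2 is needed; take it from each L_i and combine:
(-7)·(1/8) + (-35)·(-1/4) + (-87)·(1/8) = -3

-3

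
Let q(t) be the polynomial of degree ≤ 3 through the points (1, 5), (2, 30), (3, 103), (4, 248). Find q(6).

850

Using Newton's divided-difference form:
q[1,2] = (30 - 5) / (2 - 1) = 25
q[2,3] = (103 - 30) / (3 - 2) = 73
q[3,4] = (248 - 103) / (4 - 3) = 145
q[1,2,3] = (73 - 25) / (3 - 1) = 24
q[2,3,4] = (145 - 73) / (4 - 2) = 36
q[1,2,3,4] = (36 - 24) / (4 - 1) = 4
q(6) = 5 + 25·(5) + 24·(5)·(4) + 4·(5)·(4)·(3) = 850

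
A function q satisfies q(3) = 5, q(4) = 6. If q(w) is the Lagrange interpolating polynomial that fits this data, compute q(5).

7

Evaluate each Lagrange basis at w = 5:
L_0(5) = (1)/[(-1)] = -1
L_1(5) = (2)/[(1)] = 2
Sum: 5·(-1) + 6·(2) = 7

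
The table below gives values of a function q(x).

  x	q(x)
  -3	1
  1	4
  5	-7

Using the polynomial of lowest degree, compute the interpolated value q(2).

41/16

L_0(2) = (1)·(-3)/[(-4)·(-8)] = -3/32
L_1(2) = (5)·(-3)/[(4)·(-4)] = 15/16
L_2(2) = (5)·(1)/[(8)·(4)] = 5/32
Sum: 1·(-3/32) + 4·(15/16) + (-7)·(5/32) = 41/16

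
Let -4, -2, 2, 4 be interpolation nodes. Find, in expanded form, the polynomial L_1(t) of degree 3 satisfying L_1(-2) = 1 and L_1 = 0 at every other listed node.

L_1(t) = (t + 4)(t - 2)(t - 4) / [(2)·(-4)·(-6)]
       = (t^3 - 2t^2 - 16t + 32) / (48)

L_1(t) = (1/48)t^3 - (1/24)t^2 - (1/3)t + 2/3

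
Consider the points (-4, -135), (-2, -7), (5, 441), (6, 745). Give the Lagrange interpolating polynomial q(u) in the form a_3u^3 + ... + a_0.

Build the Lagrange basis polynomials:
L_0(u) = (u + 2)(u - 5)(u - 6) / [-180] = -(1/180)u^3 + (1/20)u^2 - (2/45)u - 1/3
L_1(u) = (u + 4)(u - 5)(u - 6) / [112] = (1/112)u^3 - (1/16)u^2 - (1/8)u + 15/14
L_2(u) = (u + 4)(u + 2)(u - 6) / [-63] = -(1/63)u^3 + (4/9)u + 16/21
L_3(u) = (u + 4)(u + 2)(u - 5) / [80] = (1/80)u^3 + (1/80)u^2 - (11/40)u - 1/2
q(u) = (-135)·L_0 + (-7)·L_1 + 441·L_2 + 745·L_3
  (-135)·L_0(u) = (3/4)u^3 - (27/4)u^2 + 6u + 45
  (-7)·L_1(u) = -(1/16)u^3 + (7/16)u^2 + (7/8)u - 15/2
  441·L_2(u) = -7u^3 + 196u + 336
  745·L_3(u) = (149/16)u^3 + (149/16)u^2 - (1639/8)u - 745/2
Adding term by term: 3u^3 + 3u^2 - 2u + 1

q(u) = 3u^3 + 3u^2 - 2u + 1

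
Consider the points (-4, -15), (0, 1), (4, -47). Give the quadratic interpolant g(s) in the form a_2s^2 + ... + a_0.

Build the Lagrange basis polynomials:
L_0(s) = s(s - 4) / [32] = (1/32)s^2 - (1/8)s
L_1(s) = (s + 4)(s - 4) / [-16] = -(1/16)s^2 + 1
L_2(s) = (s + 4)s / [32] = (1/32)s^2 + (1/8)s
g(s) = (-15)·L_0 + 1·L_1 + (-47)·L_2
  (-15)·L_0(s) = -(15/32)s^2 + (15/8)s
  1·L_1(s) = -(1/16)s^2 + 1
  (-47)·L_2(s) = -(47/32)s^2 - (47/8)s
Adding term by term: -2s^2 - 4s + 1

g(s) = -2s^2 - 4s + 1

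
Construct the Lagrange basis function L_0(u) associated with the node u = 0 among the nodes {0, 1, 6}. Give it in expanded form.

L_0(u) = (1/6)u^2 - (7/6)u + 1

L_0(u) = (u - 1)(u - 6) / [(-1)·(-6)]
       = (u^2 - 7u + 6) / (6)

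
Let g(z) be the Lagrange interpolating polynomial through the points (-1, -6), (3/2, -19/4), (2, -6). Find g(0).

-4

L_0(0) = (-3/2)·(-2)/[(-5/2)·(-3)] = 2/5
L_1(0) = (1)·(-2)/[(5/2)·(-1/2)] = 8/5
L_2(0) = (1)·(-3/2)/[(3)·(1/2)] = -1
Sum: (-6)·(2/5) + (-19/4)·(8/5) + (-6)·(-1) = -4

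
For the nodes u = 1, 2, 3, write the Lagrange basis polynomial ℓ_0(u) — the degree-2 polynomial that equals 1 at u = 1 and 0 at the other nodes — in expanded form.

ℓ_0(u) = (u - 2)(u - 3) / [(-1)·(-2)]
       = (u^2 - 5u + 6) / (2)

ℓ_0(u) = (1/2)u^2 - (5/2)u + 3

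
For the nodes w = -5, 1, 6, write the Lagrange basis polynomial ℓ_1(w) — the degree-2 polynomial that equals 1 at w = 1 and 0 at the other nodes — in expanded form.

ℓ_1(w) = (w + 5)(w - 6) / [(6)·(-5)]
       = (w^2 - w - 30) / (-30)

ℓ_1(w) = -(1/30)w^2 + (1/30)w + 1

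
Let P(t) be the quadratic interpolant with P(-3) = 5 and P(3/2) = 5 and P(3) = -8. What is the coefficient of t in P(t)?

-13/6

L_0(t) = (t - 3/2)(t - 3) / [27] = (1/27)t^2 - (1/6)t + 1/6
L_1(t) = (t + 3)(t - 3) / [-27/4] = -(4/27)t^2 + 4/3
L_2(t) = (t + 3)(t - 3/2) / [9] = (1/9)t^2 + (1/6)t - 1/2
P(t) = 5·L_0 + 5·L_1 + (-8)·L_2
Only the coefficient of t is needed; take it from each L_i and combine:
5·(-1/6) + 5·(0) + (-8)·(1/6) = -13/6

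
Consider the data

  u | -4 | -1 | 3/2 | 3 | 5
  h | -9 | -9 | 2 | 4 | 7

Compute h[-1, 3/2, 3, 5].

19/140

h[-1,3/2] = (2 - (-9)) / (3/2 - (-1)) = 22/5
h[3/2,3] = (4 - 2) / (3 - 3/2) = 4/3
h[3,5] = (7 - 4) / (5 - 3) = 3/2
h[-1,3/2,3] = (4/3 - 22/5) / (3 - (-1)) = -23/30
h[3/2,3,5] = (3/2 - 4/3) / (5 - 3/2) = 1/21
h[-1,3/2,3,5] = (1/21 - (-23/30)) / (5 - (-1)) = 19/140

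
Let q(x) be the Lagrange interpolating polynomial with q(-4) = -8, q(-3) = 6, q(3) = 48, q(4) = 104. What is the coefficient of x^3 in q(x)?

1

The leading coefficient equals the top divided difference q[-4,-3,3,4].
q[-4,-3] = (6 - (-8)) / (-3 - (-4)) = 14
q[-3,3] = (48 - 6) / (3 - (-3)) = 7
q[3,4] = (104 - 48) / (4 - 3) = 56
q[-4,-3,3] = (7 - 14) / (3 - (-4)) = -1
q[-3,3,4] = (56 - 7) / (4 - (-3)) = 7
q[-4,-3,3,4] = (7 - (-1)) / (4 - (-4)) = 1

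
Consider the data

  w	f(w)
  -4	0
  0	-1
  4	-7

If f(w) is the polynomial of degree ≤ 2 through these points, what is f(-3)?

Using Newton's divided-difference form:
f[-4,0] = (-1 - 0) / (0 - (-4)) = -1/4
f[0,4] = (-7 - (-1)) / (4 - 0) = -3/2
f[-4,0,4] = (-3/2 - (-1/4)) / (4 - (-4)) = -5/32
f(-3) = 0 + (-1/4)·(1) + (-5/32)·(1)·(-3) = 7/32

7/32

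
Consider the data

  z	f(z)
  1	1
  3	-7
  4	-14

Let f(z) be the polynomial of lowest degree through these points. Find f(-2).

-2

Using Newton's divided-difference form:
f[1,3] = (-7 - 1) / (3 - 1) = -4
f[3,4] = (-14 - (-7)) / (4 - 3) = -7
f[1,3,4] = (-7 - (-4)) / (4 - 1) = -1
f(-2) = 1 + (-4)·(-3) + (-1)·(-3)·(-5) = -2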